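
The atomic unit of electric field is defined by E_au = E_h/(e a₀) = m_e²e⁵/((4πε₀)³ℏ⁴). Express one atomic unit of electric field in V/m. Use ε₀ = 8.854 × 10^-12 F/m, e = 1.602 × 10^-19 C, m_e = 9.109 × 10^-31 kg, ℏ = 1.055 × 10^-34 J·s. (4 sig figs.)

5.131 × 10^11 V/m

E_au = E_h/(e a₀) = m_e²e⁵/((4πε₀)³ℏ⁴)
E_h = 4.354 × 10^-18 J
a₀ = 5.297 × 10^-11 m
E_h/(e·a₀) = 5.131 × 10^11 V/m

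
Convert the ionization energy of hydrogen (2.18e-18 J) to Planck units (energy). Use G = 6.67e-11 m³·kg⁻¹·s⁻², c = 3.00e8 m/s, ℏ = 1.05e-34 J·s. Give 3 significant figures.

1.11e-27

Planck energy: E_P = √(ℏc⁵/G) = 1.96e9 J.
2.18e-18 / 1.96e9 = 1.11e-27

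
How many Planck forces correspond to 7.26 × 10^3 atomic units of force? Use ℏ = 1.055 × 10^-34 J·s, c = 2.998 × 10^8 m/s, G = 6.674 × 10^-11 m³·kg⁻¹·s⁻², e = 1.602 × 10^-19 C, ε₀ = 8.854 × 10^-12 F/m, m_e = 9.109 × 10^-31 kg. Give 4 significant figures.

4.930 × 10^-48

atomic unit of force: F_au = E_h/a₀ = m_e²e⁶/((4πε₀)³ℏ⁴) = 8.220 × 10^-8 N
Planck force: F_P = c⁴/G = 1.210 × 10^44 N
7.26 × 10^3 × 8.220 × 10^-8 / 1.210 × 10^44 = 4.930 × 10^-48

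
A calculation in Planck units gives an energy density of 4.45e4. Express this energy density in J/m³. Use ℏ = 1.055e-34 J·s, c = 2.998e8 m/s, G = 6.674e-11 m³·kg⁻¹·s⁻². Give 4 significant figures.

One Planck energy density: u_P = c⁷/(ℏG²) = 4.632e113 J/m³.
4.45e4 × 4.632e113 J/m³ = 2.061e118 J/m³

2.061e118 J/m³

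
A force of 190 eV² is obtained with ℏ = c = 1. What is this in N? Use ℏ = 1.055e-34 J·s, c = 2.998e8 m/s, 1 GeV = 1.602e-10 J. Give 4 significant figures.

Force is [E]/[L] = [E]²/(ℏc); restore (ℏc)⁻¹.
1 GeV² → 1/(ℏc) × (1 GeV in J)² = 8.114e5 N.
Convert the energy scale: 190 eV² = 1.90e-16 GeV².
Result: 1.90e-16 × 8.114e5 = 1.542e-10 N.

1.542e-10 N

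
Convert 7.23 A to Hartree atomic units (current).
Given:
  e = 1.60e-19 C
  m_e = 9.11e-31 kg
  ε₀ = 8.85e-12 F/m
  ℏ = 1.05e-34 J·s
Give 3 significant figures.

atomic unit of electric current: I_au = e E_h/ℏ = m_e e⁵/((4πε₀)²ℏ³) = 6.67e-3 A.
7.23 / 6.67e-3 = 1.08e3

1.08e3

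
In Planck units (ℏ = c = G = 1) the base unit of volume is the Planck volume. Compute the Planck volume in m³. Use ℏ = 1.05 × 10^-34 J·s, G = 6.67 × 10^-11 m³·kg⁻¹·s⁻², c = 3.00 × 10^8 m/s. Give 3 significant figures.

V_P = (ℏG/c³)^(3/2)
  = √(1.75 × 10^-209)
  = 4.18 × 10^-105 m³

4.18 × 10^-105 m³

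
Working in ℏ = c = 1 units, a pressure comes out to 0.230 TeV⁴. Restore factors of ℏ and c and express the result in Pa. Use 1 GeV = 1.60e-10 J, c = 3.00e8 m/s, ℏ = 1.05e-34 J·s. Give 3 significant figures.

4.82e48 Pa

Pressure is [E]/[L]³ = [E]⁴/(ℏc)³.
1 GeV⁴ → 1/(ℏc)³ × (1 GeV in J)⁴ = 2.10e37 Pa.
Convert the energy scale: 0.230 TeV⁴ = 2.30e11 GeV⁴.
Result: 2.30e11 × 2.10e37 = 4.82e48 Pa.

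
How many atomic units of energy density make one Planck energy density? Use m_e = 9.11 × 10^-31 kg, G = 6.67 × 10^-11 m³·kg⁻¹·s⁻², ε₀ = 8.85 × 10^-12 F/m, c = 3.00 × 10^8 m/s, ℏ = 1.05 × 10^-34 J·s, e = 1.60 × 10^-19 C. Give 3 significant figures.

1.55 × 10^100

Planck energy density: u_P = c⁷/(ℏG²) = 4.68 × 10^113 J/m³
atomic unit of energy density: u_au = E_h/a₀³ = m_e⁴e¹⁰/((4πε₀)⁵ℏ⁸) = 3.01 × 10^13 J/m³
ratio = 4.68 × 10^113 / 3.01 × 10^13 = 1.55 × 10^100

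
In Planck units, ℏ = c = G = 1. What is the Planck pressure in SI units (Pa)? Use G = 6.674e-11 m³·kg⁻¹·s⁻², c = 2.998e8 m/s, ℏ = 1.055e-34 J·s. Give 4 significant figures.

4.632e113 Pa

Dimensional analysis gives p_P = c⁷/(ℏG²).
  = 2.177e59 / 4.699e-55
  = 4.632e113 Pa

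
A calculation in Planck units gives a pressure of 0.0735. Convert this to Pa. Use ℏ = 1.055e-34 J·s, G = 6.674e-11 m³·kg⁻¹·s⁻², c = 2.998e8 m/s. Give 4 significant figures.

3.405e112 Pa

One Planck pressure: p_P = c⁷/(ℏG²) = 4.632e113 Pa.
0.0735 × 4.632e113 Pa = 3.405e112 Pa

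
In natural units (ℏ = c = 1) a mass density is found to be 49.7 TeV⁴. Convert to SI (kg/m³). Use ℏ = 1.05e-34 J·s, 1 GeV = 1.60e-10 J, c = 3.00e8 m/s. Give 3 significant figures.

1.16e34 kg/m³

Mass density is [E]/(c²[L]³) = [E]⁴/(ℏ³c⁵).
1 GeV⁴ → 1/(ℏ³c⁵) × (1 GeV in J)⁴ = 2.33e20 kg/m³.
Convert the energy scale: 49.7 TeV⁴ = 4.97e13 GeV⁴.
Result: 4.97e13 × 2.33e20 = 1.16e34 kg/m³.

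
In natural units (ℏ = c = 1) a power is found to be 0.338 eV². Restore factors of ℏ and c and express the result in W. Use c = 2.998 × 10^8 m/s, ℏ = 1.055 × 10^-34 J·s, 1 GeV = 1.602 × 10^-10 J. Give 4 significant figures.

8.222 × 10^-5 W

Power is [E]/[T] = [E]²/ℏ.
1 GeV² → 1/ℏ × (1 GeV in J)² = 2.433 × 10^14 W.
Convert the energy scale: 0.338 eV² = 3.38 × 10^-19 GeV².
Result: 3.38 × 10^-19 × 2.433 × 10^14 = 8.222 × 10^-5 W.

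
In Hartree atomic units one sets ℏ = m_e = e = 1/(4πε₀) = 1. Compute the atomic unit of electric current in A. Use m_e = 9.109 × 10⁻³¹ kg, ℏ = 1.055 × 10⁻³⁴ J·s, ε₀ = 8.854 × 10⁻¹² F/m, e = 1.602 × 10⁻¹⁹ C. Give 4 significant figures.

6.612 × 10⁻³ A

I_au = e E_h/ℏ = m_e e⁵/((4πε₀)²ℏ³)
E_h = 4.354 × 10⁻¹⁸ J
e·E_h/ℏ = 6.612 × 10⁻³ A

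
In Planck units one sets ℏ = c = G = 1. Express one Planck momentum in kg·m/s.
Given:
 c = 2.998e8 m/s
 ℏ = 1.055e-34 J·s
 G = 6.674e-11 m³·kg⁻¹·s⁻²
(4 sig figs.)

p_P = √(ℏc³/G)
  = √(42.60)
  = 6.527 kg·m/s

6.527 kg·m/s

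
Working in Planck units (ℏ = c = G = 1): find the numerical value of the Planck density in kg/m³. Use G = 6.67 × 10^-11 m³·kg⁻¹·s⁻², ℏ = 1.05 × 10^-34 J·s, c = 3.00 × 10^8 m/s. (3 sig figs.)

5.20 × 10^96 kg/m³

The unique combination of the constants set to 1 with dimensions of density is ρ_P = c⁵/(ℏG²).
  = 2.43 × 10^42 / 4.67 × 10^-55
  = 5.20 × 10^96 kg/m³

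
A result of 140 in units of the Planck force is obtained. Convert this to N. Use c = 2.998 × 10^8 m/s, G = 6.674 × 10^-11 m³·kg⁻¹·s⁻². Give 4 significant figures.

One Planck force: F_P = c⁴/G = 1.210 × 10^44 N.
140 × 1.210 × 10^44 N = 1.695 × 10^46 N

1.695 × 10^46 N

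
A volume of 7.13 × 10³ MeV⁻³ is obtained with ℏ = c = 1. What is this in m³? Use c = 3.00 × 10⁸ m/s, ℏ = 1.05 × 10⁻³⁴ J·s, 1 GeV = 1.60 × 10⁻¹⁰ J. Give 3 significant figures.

5.44 × 10⁻³⁵ m³

Volume is [L]³ = [E]⁻³·(ℏc)³.
1 GeV⁻³ → (ℏc)³ × (1 GeV in J)⁻³ = 7.63 × 10⁻⁴⁸ m³.
Convert the energy scale: 7.13 × 10³ MeV⁻³ = 7.13 × 10¹² GeV⁻³.
Result: 7.13 × 10¹² × 7.63 × 10⁻⁴⁸ = 5.44 × 10⁻³⁵ m³.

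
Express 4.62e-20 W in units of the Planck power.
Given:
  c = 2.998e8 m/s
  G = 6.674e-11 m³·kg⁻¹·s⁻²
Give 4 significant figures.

1.273e-72

Planck power: P_P = c⁵/G = 3.629e52 W.
4.62e-20 / 3.629e52 = 1.273e-72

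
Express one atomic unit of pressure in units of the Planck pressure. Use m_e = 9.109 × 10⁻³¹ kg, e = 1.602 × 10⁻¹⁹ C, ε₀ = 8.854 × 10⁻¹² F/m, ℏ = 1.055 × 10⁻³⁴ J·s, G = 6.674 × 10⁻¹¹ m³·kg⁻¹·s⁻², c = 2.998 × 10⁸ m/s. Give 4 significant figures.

6.323 × 10⁻¹⁰¹

atomic unit of pressure: P_au = E_h/a₀³ = m_e⁴e¹⁰/((4πε₀)⁵ℏ⁸) = 2.929 × 10¹³ Pa
Planck pressure: p_P = c⁷/(ℏG²) = 4.632 × 10¹¹³ Pa
ratio = 2.929 × 10¹³ / 4.632 × 10¹¹³ = 6.323 × 10⁻¹⁰¹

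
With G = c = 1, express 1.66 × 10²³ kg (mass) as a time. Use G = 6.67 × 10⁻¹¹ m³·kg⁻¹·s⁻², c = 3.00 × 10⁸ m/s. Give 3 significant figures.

4.10 × 10⁻¹³ s

Mass → time via G/c³.
1.66 × 10²³ kg × (G/c³) = 4.10 × 10⁻¹³ s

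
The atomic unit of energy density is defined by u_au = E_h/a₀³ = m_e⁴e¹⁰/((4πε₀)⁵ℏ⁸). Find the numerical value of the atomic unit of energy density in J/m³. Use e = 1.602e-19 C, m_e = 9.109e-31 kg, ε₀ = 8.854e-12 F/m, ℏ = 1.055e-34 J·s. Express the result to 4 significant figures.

u_au = E_h/a₀³ = m_e⁴e¹⁰/((4πε₀)⁵ℏ⁸)
E_h = 4.354e-18 J
a₀ = 5.297e-11 m
E_h/a₀³ = 2.929e13 J/m³

2.929e13 J/m³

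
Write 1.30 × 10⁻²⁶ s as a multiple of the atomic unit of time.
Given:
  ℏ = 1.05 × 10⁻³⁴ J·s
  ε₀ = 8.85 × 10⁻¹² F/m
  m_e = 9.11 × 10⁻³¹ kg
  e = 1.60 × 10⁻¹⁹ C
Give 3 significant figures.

5.42 × 10⁻¹⁰

atomic unit of time: τ_au = (4πε₀)²ℏ³/(m_e e⁴) = 2.40 × 10⁻¹⁷ s.
1.30 × 10⁻²⁶ / 2.40 × 10⁻¹⁷ = 5.42 × 10⁻¹⁰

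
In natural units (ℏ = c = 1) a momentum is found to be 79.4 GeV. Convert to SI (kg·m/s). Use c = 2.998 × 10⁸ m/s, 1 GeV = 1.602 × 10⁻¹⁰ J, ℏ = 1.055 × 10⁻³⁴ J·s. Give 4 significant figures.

Momentum is [E]/c; divide by c.
1 GeV → 1/c × (1 GeV in J) = 5.344 × 10⁻¹⁹ kg·m/s.
Result: 79.4 × 5.344 × 10⁻¹⁹ = 4.243 × 10⁻¹⁷ kg·m/s.

4.243 × 10⁻¹⁷ kg·m/s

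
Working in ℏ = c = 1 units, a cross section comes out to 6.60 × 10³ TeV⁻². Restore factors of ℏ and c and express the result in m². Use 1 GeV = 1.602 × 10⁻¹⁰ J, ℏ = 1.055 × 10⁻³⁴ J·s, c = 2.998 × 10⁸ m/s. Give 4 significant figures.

Area is [L]² = [E]⁻²·(ℏc)²; restore (ℏc)².
1 GeV⁻² → (ℏc)² × (1 GeV in J)⁻² = 3.898 × 10⁻³² m².
Convert the energy scale: 6.60 × 10³ TeV⁻² = 6.60 × 10⁻³ GeV⁻².
Result: 6.60 × 10⁻³ × 3.898 × 10⁻³² = 2.573 × 10⁻³⁴ m².

2.573 × 10⁻³⁴ m²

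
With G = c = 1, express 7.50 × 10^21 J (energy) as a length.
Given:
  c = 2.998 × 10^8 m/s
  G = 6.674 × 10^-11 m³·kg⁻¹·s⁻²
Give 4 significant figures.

6.196 × 10^-23 m

Energy → length via G/c⁴.
7.50 × 10^21 J × (G/c⁴) = 6.196 × 10^-23 m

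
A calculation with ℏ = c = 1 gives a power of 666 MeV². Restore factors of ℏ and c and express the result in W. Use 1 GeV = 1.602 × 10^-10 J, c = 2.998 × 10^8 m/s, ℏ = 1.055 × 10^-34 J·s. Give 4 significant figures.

1.620 × 10^11 W

Power is [E]/[T] = [E]²/ℏ.
1 GeV² → 1/ℏ × (1 GeV in J)² = 2.433 × 10^14 W.
Convert the energy scale: 666 MeV² = 6.66 × 10^-4 GeV².
Result: 6.66 × 10^-4 × 2.433 × 10^14 = 1.620 × 10^11 W.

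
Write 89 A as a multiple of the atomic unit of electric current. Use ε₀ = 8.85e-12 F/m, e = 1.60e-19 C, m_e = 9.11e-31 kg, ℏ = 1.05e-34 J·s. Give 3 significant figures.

1.33e4

atomic unit of electric current: I_au = e E_h/ℏ = m_e e⁵/((4πε₀)²ℏ³) = 6.67e-3 A.
89 / 6.67e-3 = 1.33e4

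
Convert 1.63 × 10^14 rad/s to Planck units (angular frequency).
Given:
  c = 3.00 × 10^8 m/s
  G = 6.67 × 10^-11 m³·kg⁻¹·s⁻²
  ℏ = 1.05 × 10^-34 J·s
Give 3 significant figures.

Planck angular frequency: ω_P = √(c⁵/(ℏG)) = 1.86 × 10^43 rad/s.
1.63 × 10^14 / 1.86 × 10^43 = 8.75 × 10^-30

8.75 × 10^-30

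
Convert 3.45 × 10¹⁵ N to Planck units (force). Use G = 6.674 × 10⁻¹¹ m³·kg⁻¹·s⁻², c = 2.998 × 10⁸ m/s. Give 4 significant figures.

2.850 × 10⁻²⁹

Planck force: F_P = c⁴/G = 1.210 × 10⁴⁴ N.
3.45 × 10¹⁵ / 1.210 × 10⁴⁴ = 2.850 × 10⁻²⁹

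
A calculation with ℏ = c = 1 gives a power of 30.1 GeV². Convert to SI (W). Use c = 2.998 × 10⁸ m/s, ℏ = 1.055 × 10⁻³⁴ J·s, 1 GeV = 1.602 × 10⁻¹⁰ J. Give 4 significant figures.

7.322 × 10¹⁵ W

Power is [E]/[T] = [E]²/ℏ.
1 GeV² → 1/ℏ × (1 GeV in J)² = 2.433 × 10¹⁴ W.
Result: 30.1 × 2.433 × 10¹⁴ = 7.322 × 10¹⁵ W.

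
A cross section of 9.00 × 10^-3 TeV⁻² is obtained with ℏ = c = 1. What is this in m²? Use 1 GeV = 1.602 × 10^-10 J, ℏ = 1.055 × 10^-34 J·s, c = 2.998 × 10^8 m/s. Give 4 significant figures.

3.508 × 10^-40 m²

Area is [L]² = [E]⁻²·(ℏc)²; restore (ℏc)².
1 GeV⁻² → (ℏc)² × (1 GeV in J)⁻² = 3.898 × 10^-32 m².
Convert the energy scale: 9.00 × 10^-3 TeV⁻² = 9.00 × 10^-9 GeV⁻².
Result: 9.00 × 10^-9 × 3.898 × 10^-32 = 3.508 × 10^-40 m².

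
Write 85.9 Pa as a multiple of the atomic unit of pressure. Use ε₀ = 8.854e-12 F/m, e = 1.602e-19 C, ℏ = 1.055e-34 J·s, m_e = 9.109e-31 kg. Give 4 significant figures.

2.933e-12

atomic unit of pressure: P_au = E_h/a₀³ = m_e⁴e¹⁰/((4πε₀)⁵ℏ⁸) = 2.929e13 Pa.
85.9 / 2.929e13 = 2.933e-12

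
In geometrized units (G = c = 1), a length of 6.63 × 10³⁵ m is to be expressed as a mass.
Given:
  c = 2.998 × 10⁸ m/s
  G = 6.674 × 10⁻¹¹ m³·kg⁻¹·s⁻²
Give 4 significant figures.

8.929 × 10⁶² kg

Length → mass via c²/G.
6.63 × 10³⁵ m × (c²/G) = 8.929 × 10⁶² kg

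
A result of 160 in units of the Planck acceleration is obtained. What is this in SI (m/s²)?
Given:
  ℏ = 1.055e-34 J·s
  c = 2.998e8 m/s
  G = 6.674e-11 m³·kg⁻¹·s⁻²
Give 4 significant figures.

8.896e53 m/s²

One Planck acceleration: a_P = √(c⁷/(ℏG)) = 5.560e51 m/s².
160 × 5.560e51 m/s² = 8.896e53 m/s²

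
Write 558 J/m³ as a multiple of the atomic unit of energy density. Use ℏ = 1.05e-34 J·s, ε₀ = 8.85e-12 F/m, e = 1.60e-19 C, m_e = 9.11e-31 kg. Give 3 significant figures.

1.85e-11

atomic unit of energy density: u_au = E_h/a₀³ = m_e⁴e¹⁰/((4πε₀)⁵ℏ⁸) = 3.01e13 J/m³.
558 / 3.01e13 = 1.85e-11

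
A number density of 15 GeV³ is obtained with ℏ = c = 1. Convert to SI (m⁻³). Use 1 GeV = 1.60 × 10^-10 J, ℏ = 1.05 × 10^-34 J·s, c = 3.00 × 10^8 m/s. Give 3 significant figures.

1.97 × 10^48 m⁻³

Number density is [L]⁻³ = [E]³/(ℏc)³.
1 GeV³ → 1/(ℏc)³ × (1 GeV in J)³ = 1.31 × 10^47 m⁻³.
Result: 15 × 1.31 × 10^47 = 1.97 × 10^48 m⁻³.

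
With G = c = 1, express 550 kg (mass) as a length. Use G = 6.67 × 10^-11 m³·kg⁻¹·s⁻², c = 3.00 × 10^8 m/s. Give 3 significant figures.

4.08 × 10^-25 m

In G = c = 1 units mass has dimensions of length; the conversion factor is G/c².
550 kg × (G/c²) = 4.08 × 10^-25 m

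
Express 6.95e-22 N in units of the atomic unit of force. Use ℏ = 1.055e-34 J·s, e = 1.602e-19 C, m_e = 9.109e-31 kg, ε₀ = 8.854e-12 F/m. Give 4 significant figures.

atomic unit of force: F_au = E_h/a₀ = m_e²e⁶/((4πε₀)³ℏ⁴) = 8.220e-8 N.
6.95e-22 / 8.220e-8 = 8.455e-15

8.455e-15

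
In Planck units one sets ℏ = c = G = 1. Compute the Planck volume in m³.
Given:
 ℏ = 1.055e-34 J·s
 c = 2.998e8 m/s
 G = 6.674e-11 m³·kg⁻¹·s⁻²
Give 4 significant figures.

4.224e-105 m³

V_P = (ℏG/c³)^(3/2)
  = √(1.784e-209)
  = 4.224e-105 m³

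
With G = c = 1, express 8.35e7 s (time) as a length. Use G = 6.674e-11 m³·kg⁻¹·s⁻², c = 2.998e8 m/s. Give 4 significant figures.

Time → length via c.
8.35e7 s × (c) = 2.503e16 m

2.503e16 m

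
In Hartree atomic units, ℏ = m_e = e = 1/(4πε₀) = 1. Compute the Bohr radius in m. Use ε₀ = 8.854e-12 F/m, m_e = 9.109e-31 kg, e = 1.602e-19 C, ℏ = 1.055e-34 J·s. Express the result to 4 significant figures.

5.297e-11 m

From ℏ = m_e = e = 1/(4πε₀) = 1 the length scale is a₀ = 4πε₀ℏ²/(m_e e²).
  = 1.238e-78 / 2.338e-68
  = 5.297e-11 m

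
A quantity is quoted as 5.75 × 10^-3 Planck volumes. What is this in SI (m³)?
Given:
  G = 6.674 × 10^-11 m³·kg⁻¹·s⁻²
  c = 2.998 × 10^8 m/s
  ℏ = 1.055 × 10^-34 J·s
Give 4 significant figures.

2.429 × 10^-107 m³

One Planck volume: V_P = (ℏG/c³)^(3/2) = 4.224 × 10^-105 m³.
5.75 × 10^-3 × 4.224 × 10^-105 m³ = 2.429 × 10^-107 m³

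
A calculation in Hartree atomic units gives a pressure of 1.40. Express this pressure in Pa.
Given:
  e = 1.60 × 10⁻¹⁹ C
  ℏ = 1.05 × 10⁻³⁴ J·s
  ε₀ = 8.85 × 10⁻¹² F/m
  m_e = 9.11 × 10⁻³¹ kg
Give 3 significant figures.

One atomic unit of pressure: P_au = E_h/a₀³ = m_e⁴e¹⁰/((4πε₀)⁵ℏ⁸) = 3.01 × 10¹³ Pa.
1.40 × 3.01 × 10¹³ Pa = 4.22 × 10¹³ Pa

4.22 × 10¹³ Pa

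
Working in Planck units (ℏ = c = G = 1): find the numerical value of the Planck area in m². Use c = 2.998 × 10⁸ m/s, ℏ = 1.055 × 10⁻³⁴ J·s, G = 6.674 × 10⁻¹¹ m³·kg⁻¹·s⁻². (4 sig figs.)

The unique combination of the constants set to 1 with dimensions of area is A_P = ℏG/c³.
  = 7.041 × 10⁻⁴⁵ / 2.695 × 10²⁵
  = 2.613 × 10⁻⁷⁰ m²

2.613 × 10⁻⁷⁰ m²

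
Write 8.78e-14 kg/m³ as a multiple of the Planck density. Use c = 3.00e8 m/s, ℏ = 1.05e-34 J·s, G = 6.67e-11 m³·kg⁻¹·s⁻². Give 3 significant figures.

1.69e-110

Planck density: ρ_P = c⁵/(ℏG²) = 5.20e96 kg/m³.
8.78e-14 / 5.20e96 = 1.69e-110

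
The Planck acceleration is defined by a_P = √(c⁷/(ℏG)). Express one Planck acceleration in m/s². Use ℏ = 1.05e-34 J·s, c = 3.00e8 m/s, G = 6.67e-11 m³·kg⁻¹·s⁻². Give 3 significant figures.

a_P = √(c⁷/(ℏG))
  = √(3.12e103)
  = 5.59e51 m/s²

5.59e51 m/s²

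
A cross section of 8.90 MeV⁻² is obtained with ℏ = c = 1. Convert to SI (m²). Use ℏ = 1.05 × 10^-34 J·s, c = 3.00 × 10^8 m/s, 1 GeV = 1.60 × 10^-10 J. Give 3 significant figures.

Area is [L]² = [E]⁻²·(ℏc)²; restore (ℏc)².
1 GeV⁻² → (ℏc)² × (1 GeV in J)⁻² = 3.88 × 10^-32 m².
Convert the energy scale: 8.90 MeV⁻² = 8.90 × 10^6 GeV⁻².
Result: 8.90 × 10^6 × 3.88 × 10^-32 = 3.45 × 10^-25 m².

3.45 × 10^-25 m²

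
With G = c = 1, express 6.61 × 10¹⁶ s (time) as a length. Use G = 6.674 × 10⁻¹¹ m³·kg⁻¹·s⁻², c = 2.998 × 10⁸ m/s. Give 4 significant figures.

1.982 × 10²⁵ m

Time → length via c.
6.61 × 10¹⁶ s × (c) = 1.982 × 10²⁵ m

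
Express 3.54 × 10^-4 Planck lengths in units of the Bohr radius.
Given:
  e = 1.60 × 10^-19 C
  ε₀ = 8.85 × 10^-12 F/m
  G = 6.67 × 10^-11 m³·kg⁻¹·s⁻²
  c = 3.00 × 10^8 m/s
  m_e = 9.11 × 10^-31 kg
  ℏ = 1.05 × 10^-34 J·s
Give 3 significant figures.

1.08 × 10^-28

Planck length: ℓ_P = √(ℏG/c³) = 1.61 × 10^-35 m
Bohr radius: a₀ = 4πε₀ℏ²/(m_e e²) = 5.26 × 10^-11 m
3.54 × 10^-4 × 1.61 × 10^-35 / 5.26 × 10^-11 = 1.08 × 10^-28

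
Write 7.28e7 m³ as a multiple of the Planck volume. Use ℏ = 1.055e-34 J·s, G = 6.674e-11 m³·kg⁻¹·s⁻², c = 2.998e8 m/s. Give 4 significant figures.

Planck volume: V_P = (ℏG/c³)^(3/2) = 4.224e-105 m³.
7.28e7 / 4.224e-105 = 1.724e112

1.724e112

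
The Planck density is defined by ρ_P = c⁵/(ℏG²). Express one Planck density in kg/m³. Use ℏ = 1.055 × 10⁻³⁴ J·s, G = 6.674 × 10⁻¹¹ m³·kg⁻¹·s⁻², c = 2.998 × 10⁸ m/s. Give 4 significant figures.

ρ_P = c⁵/(ℏG²)
  = 2.422 × 10⁴² / 4.699 × 10⁻⁵⁵
  = 5.154 × 10⁹⁶ kg/m³

5.154 × 10⁹⁶ kg/m³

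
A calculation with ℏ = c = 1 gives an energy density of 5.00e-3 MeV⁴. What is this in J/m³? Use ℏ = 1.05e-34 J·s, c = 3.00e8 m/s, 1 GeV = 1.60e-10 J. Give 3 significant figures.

[E]/[L]³ = [E]⁴/(ℏc)³; restore (ℏc)⁻³.
1 GeV⁴ → 1/(ℏc)³ × (1 GeV in J)⁴ = 2.10e37 J/m³.
Convert the energy scale: 5.00e-3 MeV⁴ = 5.00e-15 GeV⁴.
Result: 5.00e-15 × 2.10e37 = 1.05e23 J/m³.

1.05e23 J/m³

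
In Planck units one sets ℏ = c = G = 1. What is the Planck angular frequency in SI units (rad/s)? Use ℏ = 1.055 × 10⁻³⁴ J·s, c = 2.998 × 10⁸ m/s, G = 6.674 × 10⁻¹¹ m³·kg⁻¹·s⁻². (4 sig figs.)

ω_P = √(c⁵/(ℏG))
  = √(3.440 × 10⁸⁶)
  = 1.855 × 10⁴³ rad/s

1.855 × 10⁴³ rad/s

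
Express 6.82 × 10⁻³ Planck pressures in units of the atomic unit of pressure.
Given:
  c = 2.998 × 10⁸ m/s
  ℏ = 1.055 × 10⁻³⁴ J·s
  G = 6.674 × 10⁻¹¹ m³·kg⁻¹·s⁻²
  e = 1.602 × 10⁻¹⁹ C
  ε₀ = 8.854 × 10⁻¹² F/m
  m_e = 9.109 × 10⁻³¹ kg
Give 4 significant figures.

1.079 × 10⁹⁸

Planck pressure: p_P = c⁷/(ℏG²) = 4.632 × 10¹¹³ Pa
atomic unit of pressure: P_au = E_h/a₀³ = m_e⁴e¹⁰/((4πε₀)⁵ℏ⁸) = 2.929 × 10¹³ Pa
6.82 × 10⁻³ × 4.632 × 10¹¹³ / 2.929 × 10¹³ = 1.079 × 10⁹⁸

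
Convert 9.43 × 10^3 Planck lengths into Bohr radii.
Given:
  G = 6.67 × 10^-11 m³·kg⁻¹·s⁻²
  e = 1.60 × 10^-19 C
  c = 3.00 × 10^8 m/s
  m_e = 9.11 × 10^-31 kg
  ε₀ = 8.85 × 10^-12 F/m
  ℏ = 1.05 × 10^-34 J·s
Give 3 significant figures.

Planck length: ℓ_P = √(ℏG/c³) = 1.61 × 10^-35 m
Bohr radius: a₀ = 4πε₀ℏ²/(m_e e²) = 5.26 × 10^-11 m
9.43 × 10^3 × 1.61 × 10^-35 / 5.26 × 10^-11 = 2.89 × 10^-21

2.89 × 10^-21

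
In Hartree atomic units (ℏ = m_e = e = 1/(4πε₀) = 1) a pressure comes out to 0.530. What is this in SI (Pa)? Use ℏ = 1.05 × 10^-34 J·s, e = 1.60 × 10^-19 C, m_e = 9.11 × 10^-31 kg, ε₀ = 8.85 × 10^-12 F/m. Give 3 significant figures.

One atomic unit of pressure: P_au = E_h/a₀³ = m_e⁴e¹⁰/((4πε₀)⁵ℏ⁸) = 3.01 × 10^13 Pa.
0.530 × 3.01 × 10^13 Pa = 1.60 × 10^13 Pa

1.60 × 10^13 Pa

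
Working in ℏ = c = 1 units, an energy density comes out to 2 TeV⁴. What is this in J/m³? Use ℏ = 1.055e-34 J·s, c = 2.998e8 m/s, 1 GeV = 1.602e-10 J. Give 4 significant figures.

[E]/[L]³ = [E]⁴/(ℏc)³; restore (ℏc)⁻³.
1 GeV⁴ → 1/(ℏc)³ × (1 GeV in J)⁴ = 2.082e37 J/m³.
Convert the energy scale: 2 TeV⁴ = 2.00e12 GeV⁴.
Result: 2.00e12 × 2.082e37 = 4.163e49 J/m³.

4.163e49 J/m³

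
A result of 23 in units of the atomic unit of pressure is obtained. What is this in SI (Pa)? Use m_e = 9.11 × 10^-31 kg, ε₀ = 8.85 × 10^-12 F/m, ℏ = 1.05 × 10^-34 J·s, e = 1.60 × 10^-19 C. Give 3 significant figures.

One atomic unit of pressure: P_au = E_h/a₀³ = m_e⁴e¹⁰/((4πε₀)⁵ℏ⁸) = 3.01 × 10^13 Pa.
23 × 3.01 × 10^13 Pa = 6.93 × 10^14 Pa

6.93 × 10^14 Pa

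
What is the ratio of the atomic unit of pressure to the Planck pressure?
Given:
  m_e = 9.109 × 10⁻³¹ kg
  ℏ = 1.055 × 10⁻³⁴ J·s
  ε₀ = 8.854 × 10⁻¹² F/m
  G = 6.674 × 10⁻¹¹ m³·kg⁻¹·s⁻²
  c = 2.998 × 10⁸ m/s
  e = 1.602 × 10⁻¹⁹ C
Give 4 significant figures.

6.323 × 10⁻¹⁰¹

atomic unit of pressure: P_au = E_h/a₀³ = m_e⁴e¹⁰/((4πε₀)⁵ℏ⁸) = 2.929 × 10¹³ Pa
Planck pressure: p_P = c⁷/(ℏG²) = 4.632 × 10¹¹³ Pa
ratio = 2.929 × 10¹³ / 4.632 × 10¹¹³ = 6.323 × 10⁻¹⁰¹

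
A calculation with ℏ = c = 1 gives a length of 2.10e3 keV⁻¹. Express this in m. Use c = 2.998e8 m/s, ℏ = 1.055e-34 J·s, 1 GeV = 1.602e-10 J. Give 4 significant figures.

A length is [E]⁻¹ in ℏ=c=1; restore one factor of ℏc.
1 GeV⁻¹ → ℏc × (1 GeV in J)⁻¹ = 1.974e-16 m.
Convert the energy scale: 2.10e3 keV⁻¹ = 2.10e9 GeV⁻¹.
Result: 2.10e9 × 1.974e-16 = 4.146e-7 m.

4.146e-7 m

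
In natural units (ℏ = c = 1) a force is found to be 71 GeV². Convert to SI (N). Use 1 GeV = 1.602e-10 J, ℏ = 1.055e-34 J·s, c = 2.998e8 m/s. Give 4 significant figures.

Force is [E]/[L] = [E]²/(ℏc); restore (ℏc)⁻¹.
1 GeV² → 1/(ℏc) × (1 GeV in J)² = 8.114e5 N.
Result: 71 × 8.114e5 = 5.761e7 N.

5.761e7 N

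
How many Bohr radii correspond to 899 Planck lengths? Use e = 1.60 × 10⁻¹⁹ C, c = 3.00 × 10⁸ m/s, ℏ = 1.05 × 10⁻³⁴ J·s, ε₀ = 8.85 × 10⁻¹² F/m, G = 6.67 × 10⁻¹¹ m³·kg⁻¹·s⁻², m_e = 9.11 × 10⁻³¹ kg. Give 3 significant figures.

2.75 × 10⁻²²

Planck length: ℓ_P = √(ℏG/c³) = 1.61 × 10⁻³⁵ m
Bohr radius: a₀ = 4πε₀ℏ²/(m_e e²) = 5.26 × 10⁻¹¹ m
899 × 1.61 × 10⁻³⁵ / 5.26 × 10⁻¹¹ = 2.75 × 10⁻²²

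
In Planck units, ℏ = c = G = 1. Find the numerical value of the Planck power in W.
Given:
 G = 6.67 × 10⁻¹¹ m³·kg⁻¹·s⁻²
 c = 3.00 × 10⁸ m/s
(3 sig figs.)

From ℏ = c = G = 1 the power scale is P_P = c⁵/G.
  = 2.43 × 10⁴² / 6.67 × 10⁻¹¹
  = 3.64 × 10⁵² W

3.64 × 10⁵² W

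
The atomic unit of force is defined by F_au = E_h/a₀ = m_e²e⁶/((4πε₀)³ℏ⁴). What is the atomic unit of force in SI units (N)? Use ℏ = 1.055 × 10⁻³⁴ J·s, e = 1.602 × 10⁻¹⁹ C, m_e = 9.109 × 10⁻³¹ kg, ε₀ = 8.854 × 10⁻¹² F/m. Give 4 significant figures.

8.220 × 10⁻⁸ N

F_au = E_h/a₀ = m_e²e⁶/((4πε₀)³ℏ⁴)
E_h = 4.354 × 10⁻¹⁸ J
a₀ = 5.297 × 10⁻¹¹ m
E_h/a₀ = 8.220 × 10⁻⁸ N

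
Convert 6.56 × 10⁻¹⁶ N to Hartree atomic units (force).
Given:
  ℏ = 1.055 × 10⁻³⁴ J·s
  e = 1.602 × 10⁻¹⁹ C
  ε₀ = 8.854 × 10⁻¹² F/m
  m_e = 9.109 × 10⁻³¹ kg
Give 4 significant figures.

7.981 × 10⁻⁹

atomic unit of force: F_au = E_h/a₀ = m_e²e⁶/((4πε₀)³ℏ⁴) = 8.220 × 10⁻⁸ N.
6.56 × 10⁻¹⁶ / 8.220 × 10⁻⁸ = 7.981 × 10⁻⁹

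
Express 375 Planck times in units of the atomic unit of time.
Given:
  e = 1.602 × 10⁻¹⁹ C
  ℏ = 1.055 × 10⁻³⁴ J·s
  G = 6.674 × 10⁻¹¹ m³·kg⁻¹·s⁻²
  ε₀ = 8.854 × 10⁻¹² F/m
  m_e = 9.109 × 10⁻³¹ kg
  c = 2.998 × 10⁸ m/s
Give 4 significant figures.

Planck time: t_P = √(ℏG/c⁵) = 5.392 × 10⁻⁴⁴ s
atomic unit of time: τ_au = (4πε₀)²ℏ³/(m_e e⁴) = 2.423 × 10⁻¹⁷ s
375 × 5.392 × 10⁻⁴⁴ / 2.423 × 10⁻¹⁷ = 8.345 × 10⁻²⁵

8.345 × 10⁻²⁵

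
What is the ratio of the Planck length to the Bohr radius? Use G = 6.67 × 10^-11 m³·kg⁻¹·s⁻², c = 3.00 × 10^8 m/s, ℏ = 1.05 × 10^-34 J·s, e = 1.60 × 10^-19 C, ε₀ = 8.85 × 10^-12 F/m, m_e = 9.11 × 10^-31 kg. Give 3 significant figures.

3.06 × 10^-25

Planck length: ℓ_P = √(ℏG/c³) = 1.61 × 10^-35 m
Bohr radius: a₀ = 4πε₀ℏ²/(m_e e²) = 5.26 × 10^-11 m
ratio = 1.61 × 10^-35 / 5.26 × 10^-11 = 3.06 × 10^-25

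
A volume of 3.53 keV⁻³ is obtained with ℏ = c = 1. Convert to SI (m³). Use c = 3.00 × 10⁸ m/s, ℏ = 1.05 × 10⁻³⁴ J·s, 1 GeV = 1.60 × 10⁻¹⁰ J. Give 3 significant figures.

2.69 × 10⁻²⁹ m³

Volume is [L]³ = [E]⁻³·(ℏc)³.
1 GeV⁻³ → (ℏc)³ × (1 GeV in J)⁻³ = 7.63 × 10⁻⁴⁸ m³.
Convert the energy scale: 3.53 keV⁻³ = 3.53 × 10¹⁸ GeV⁻³.
Result: 3.53 × 10¹⁸ × 7.63 × 10⁻⁴⁸ = 2.69 × 10⁻²⁹ m³.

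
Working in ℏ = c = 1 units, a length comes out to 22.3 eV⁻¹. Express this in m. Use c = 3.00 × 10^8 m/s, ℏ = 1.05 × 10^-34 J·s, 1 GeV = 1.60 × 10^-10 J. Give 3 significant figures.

A length is [E]⁻¹ in ℏ=c=1; restore one factor of ℏc.
1 GeV⁻¹ → ℏc × (1 GeV in J)⁻¹ = 1.97 × 10^-16 m.
Convert the energy scale: 22.3 eV⁻¹ = 2.23 × 10^10 GeV⁻¹.
Result: 2.23 × 10^10 × 1.97 × 10^-16 = 4.39 × 10^-6 m.

4.39 × 10^-6 m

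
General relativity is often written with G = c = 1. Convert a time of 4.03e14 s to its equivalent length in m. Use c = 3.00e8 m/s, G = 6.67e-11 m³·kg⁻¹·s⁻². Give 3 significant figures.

1.21e23 m

Time → length via c.
4.03e14 s × (c) = 1.21e23 m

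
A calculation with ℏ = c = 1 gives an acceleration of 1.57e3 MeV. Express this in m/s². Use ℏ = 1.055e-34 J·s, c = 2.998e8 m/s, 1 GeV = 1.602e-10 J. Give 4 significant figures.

7.147e32 m/s²

Acceleration is [L]/[T]² = c·[E]/ℏ.
1 GeV → c/ℏ × (1 GeV in J) = 4.552e32 m/s².
Convert the energy scale: 1.57e3 MeV = 1.57 GeV.
Result: 1.57 × 4.552e32 = 7.147e32 m/s².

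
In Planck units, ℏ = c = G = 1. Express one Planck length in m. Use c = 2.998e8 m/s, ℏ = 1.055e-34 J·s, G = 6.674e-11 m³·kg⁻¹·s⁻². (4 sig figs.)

1.616e-35 m

Dimensional analysis gives ℓ_P = √(ℏG/c³).
  = √(2.613e-70)
  = 1.616e-35 m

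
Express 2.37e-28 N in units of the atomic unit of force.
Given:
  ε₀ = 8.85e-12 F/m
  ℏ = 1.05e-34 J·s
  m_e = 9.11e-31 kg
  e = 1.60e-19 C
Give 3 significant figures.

atomic unit of force: F_au = E_h/a₀ = m_e²e⁶/((4πε₀)³ℏ⁴) = 8.33e-8 N.
2.37e-28 / 8.33e-8 = 2.85e-21

2.85e-21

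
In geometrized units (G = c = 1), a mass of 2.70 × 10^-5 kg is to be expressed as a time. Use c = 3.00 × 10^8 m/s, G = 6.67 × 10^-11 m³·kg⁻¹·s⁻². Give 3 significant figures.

6.67 × 10^-41 s

Mass → time via G/c³.
2.70 × 10^-5 kg × (G/c³) = 6.67 × 10^-41 s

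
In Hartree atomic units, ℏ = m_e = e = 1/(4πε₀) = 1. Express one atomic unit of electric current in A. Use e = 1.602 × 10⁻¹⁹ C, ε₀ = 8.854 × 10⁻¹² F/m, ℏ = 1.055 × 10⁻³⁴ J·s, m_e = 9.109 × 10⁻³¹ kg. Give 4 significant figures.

6.612 × 10⁻³ A

Dimensional analysis gives I_au = e E_h/ℏ = m_e e⁵/((4πε₀)²ℏ³).
E_h = 4.354 × 10⁻¹⁸ J
e·E_h/ℏ = 6.612 × 10⁻³ A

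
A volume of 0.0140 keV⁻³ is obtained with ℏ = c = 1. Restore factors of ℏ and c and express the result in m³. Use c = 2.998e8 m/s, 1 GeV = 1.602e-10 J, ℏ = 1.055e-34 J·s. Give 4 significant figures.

Volume is [L]³ = [E]⁻³·(ℏc)³.
1 GeV⁻³ → (ℏc)³ × (1 GeV in J)⁻³ = 7.696e-48 m³.
Convert the energy scale: 0.0140 keV⁻³ = 1.40e16 GeV⁻³.
Result: 1.40e16 × 7.696e-48 = 1.077e-31 m³.

1.077e-31 m³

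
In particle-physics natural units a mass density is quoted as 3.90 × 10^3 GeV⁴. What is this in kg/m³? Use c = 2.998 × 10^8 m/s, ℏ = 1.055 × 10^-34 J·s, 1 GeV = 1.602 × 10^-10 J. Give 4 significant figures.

9.032 × 10^23 kg/m³

Mass density is [E]/(c²[L]³) = [E]⁴/(ℏ³c⁵).
1 GeV⁴ → 1/(ℏ³c⁵) × (1 GeV in J)⁴ = 2.316 × 10^20 kg/m³.
Result: 3.90 × 10^3 × 2.316 × 10^20 = 9.032 × 10^23 kg/m³.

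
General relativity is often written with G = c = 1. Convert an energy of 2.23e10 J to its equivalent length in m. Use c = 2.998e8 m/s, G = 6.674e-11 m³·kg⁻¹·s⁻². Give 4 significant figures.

1.842e-34 m

Energy → length via G/c⁴.
2.23e10 J × (G/c⁴) = 1.842e-34 m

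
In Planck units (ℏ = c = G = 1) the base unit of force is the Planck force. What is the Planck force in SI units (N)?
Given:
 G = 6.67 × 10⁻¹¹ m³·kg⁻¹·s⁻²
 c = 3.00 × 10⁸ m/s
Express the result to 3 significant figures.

1.21 × 10⁴⁴ N

F_P = c⁴/G
  = 8.10 × 10³³ / 6.67 × 10⁻¹¹
  = 1.21 × 10⁴⁴ N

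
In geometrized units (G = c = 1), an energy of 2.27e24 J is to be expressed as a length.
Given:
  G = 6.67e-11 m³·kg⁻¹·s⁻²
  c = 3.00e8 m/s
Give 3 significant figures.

1.87e-20 m

Energy → length via G/c⁴.
2.27e24 J × (G/c⁴) = 1.87e-20 m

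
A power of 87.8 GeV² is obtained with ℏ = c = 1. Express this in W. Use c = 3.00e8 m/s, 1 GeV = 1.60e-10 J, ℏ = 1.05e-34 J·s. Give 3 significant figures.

2.14e16 W

Power is [E]/[T] = [E]²/ℏ.
1 GeV² → 1/ℏ × (1 GeV in J)² = 2.44e14 W.
Result: 87.8 × 2.44e14 = 2.14e16 W.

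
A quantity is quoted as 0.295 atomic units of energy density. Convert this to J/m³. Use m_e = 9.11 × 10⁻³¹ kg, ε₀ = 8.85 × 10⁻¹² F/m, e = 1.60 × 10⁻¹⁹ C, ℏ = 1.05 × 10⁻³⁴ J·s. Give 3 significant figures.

One atomic unit of energy density: u_au = E_h/a₀³ = m_e⁴e¹⁰/((4πε₀)⁵ℏ⁸) = 3.01 × 10¹³ J/m³.
0.295 × 3.01 × 10¹³ J/m³ = 8.89 × 10¹² J/m³

8.89 × 10¹² J/m³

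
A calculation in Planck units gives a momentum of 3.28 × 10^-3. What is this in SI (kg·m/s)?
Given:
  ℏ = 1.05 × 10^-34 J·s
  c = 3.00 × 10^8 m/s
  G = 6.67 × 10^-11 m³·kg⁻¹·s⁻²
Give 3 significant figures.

0.0214 kg·m/s

One Planck momentum: p_P = √(ℏc³/G) = 6.52 kg·m/s.
3.28 × 10^-3 × 6.52 kg·m/s = 0.0214 kg·m/s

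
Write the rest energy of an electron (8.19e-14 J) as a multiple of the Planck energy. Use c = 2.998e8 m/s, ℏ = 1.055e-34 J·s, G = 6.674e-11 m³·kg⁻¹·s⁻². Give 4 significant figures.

4.186e-23

Planck energy: E_P = √(ℏc⁵/G) = 1.957e9 J.
8.19e-14 / 1.957e9 = 4.186e-23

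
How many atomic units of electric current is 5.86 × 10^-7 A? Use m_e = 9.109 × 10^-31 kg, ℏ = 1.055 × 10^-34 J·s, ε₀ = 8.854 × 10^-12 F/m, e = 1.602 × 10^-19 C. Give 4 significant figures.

8.863 × 10^-5

atomic unit of electric current: I_au = e E_h/ℏ = m_e e⁵/((4πε₀)²ℏ³) = 6.612 × 10^-3 A.
5.86 × 10^-7 / 6.612 × 10^-3 = 8.863 × 10^-5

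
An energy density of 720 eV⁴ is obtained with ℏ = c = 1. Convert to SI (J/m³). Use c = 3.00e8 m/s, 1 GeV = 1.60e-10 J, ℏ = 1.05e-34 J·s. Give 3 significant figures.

1.51e4 J/m³

[E]/[L]³ = [E]⁴/(ℏc)³; restore (ℏc)⁻³.
1 GeV⁴ → 1/(ℏc)³ × (1 GeV in J)⁴ = 2.10e37 J/m³.
Convert the energy scale: 720 eV⁴ = 7.20e-34 GeV⁴.
Result: 7.20e-34 × 2.10e37 = 1.51e4 J/m³.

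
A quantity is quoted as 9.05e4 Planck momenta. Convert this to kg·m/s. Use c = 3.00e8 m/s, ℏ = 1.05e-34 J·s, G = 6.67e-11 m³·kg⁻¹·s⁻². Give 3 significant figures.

5.90e5 kg·m/s

One Planck momentum: p_P = √(ℏc³/G) = 6.52 kg·m/s.
9.05e4 × 6.52 kg·m/s = 5.90e5 kg·m/s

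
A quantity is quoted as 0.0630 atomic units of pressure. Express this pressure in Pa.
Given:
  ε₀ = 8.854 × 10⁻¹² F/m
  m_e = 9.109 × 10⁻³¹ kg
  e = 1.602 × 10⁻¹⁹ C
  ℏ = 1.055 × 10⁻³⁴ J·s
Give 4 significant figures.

One atomic unit of pressure: P_au = E_h/a₀³ = m_e⁴e¹⁰/((4πε₀)⁵ℏ⁸) = 2.929 × 10¹³ Pa.
0.0630 × 2.929 × 10¹³ Pa = 1.845 × 10¹² Pa

1.845 × 10¹² Pa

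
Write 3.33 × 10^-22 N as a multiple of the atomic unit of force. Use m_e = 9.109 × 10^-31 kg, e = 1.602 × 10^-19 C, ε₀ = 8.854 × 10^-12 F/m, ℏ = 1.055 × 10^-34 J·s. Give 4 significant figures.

4.051 × 10^-15

atomic unit of force: F_au = E_h/a₀ = m_e²e⁶/((4πε₀)³ℏ⁴) = 8.220 × 10^-8 N.
3.33 × 10^-22 / 8.220 × 10^-8 = 4.051 × 10^-15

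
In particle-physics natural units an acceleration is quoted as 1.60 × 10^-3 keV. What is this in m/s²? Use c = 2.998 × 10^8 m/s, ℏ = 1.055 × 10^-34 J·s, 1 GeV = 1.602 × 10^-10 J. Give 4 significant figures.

Acceleration is [L]/[T]² = c·[E]/ℏ.
1 GeV → c/ℏ × (1 GeV in J) = 4.552 × 10^32 m/s².
Convert the energy scale: 1.60 × 10^-3 keV = 1.60 × 10^-9 GeV.
Result: 1.60 × 10^-9 × 4.552 × 10^32 = 7.284 × 10^23 m/s².

7.284 × 10^23 m/s²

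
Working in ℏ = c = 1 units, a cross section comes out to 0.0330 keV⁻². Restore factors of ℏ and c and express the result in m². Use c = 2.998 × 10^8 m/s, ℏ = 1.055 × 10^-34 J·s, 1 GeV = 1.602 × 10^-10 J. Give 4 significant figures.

1.286 × 10^-21 m²

Area is [L]² = [E]⁻²·(ℏc)²; restore (ℏc)².
1 GeV⁻² → (ℏc)² × (1 GeV in J)⁻² = 3.898 × 10^-32 m².
Convert the energy scale: 0.0330 keV⁻² = 3.30 × 10^10 GeV⁻².
Result: 3.30 × 10^10 × 3.898 × 10^-32 = 1.286 × 10^-21 m².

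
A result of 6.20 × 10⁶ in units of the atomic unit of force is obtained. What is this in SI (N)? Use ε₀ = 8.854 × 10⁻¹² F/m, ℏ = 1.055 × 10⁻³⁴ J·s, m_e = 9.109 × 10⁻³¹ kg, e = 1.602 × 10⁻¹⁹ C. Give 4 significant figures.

0.5096 N

One atomic unit of force: F_au = E_h/a₀ = m_e²e⁶/((4πε₀)³ℏ⁴) = 8.220 × 10⁻⁸ N.
6.20 × 10⁶ × 8.220 × 10⁻⁸ N = 0.5096 N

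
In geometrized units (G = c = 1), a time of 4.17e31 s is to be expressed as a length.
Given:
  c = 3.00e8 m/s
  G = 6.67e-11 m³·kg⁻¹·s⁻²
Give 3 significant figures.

Time → length via c.
4.17e31 s × (c) = 1.25e40 m

1.25e40 m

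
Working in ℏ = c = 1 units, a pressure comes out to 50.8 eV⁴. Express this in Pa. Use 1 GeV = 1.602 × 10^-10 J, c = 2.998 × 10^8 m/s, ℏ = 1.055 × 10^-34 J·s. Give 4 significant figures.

1.057 × 10^3 Pa

Pressure is [E]/[L]³ = [E]⁴/(ℏc)³.
1 GeV⁴ → 1/(ℏc)³ × (1 GeV in J)⁴ = 2.082 × 10^37 Pa.
Convert the energy scale: 50.8 eV⁴ = 5.08 × 10^-35 GeV⁴.
Result: 5.08 × 10^-35 × 2.082 × 10^37 = 1.057 × 10^3 Pa.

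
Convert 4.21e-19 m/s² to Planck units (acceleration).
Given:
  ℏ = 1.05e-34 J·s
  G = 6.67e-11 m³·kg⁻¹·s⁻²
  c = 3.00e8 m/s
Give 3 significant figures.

Planck acceleration: a_P = √(c⁷/(ℏG)) = 5.59e51 m/s².
4.21e-19 / 5.59e51 = 7.53e-71

7.53e-71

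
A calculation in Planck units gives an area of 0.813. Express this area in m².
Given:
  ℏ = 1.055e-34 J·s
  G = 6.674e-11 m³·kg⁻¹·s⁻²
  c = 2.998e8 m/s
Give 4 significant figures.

2.124e-70 m²

One Planck area: A_P = ℏG/c³ = 2.613e-70 m².
0.813 × 2.613e-70 m² = 2.124e-70 m²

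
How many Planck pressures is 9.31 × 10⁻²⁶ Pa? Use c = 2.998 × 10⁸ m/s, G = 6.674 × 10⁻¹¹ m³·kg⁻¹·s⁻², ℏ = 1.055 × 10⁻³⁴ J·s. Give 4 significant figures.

2.010 × 10⁻¹³⁹

Planck pressure: p_P = c⁷/(ℏG²) = 4.632 × 10¹¹³ Pa.
9.31 × 10⁻²⁶ / 4.632 × 10¹¹³ = 2.010 × 10⁻¹³⁹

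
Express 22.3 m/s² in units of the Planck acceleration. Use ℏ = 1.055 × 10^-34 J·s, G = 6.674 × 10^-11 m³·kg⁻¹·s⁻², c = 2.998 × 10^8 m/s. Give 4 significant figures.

4.011 × 10^-51

Planck acceleration: a_P = √(c⁷/(ℏG)) = 5.560 × 10^51 m/s².
22.3 / 5.560 × 10^51 = 4.011 × 10^-51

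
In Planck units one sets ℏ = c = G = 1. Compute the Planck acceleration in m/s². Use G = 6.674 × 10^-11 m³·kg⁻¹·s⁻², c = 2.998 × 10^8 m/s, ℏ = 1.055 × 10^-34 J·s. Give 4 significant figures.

a_P = √(c⁷/(ℏG))
  = √(3.092 × 10^103)
  = 5.560 × 10^51 m/s²

5.560 × 10^51 m/s²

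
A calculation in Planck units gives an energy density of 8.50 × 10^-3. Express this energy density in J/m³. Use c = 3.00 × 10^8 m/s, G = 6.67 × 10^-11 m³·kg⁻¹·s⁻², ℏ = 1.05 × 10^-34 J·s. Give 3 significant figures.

3.98 × 10^111 J/m³

One Planck energy density: u_P = c⁷/(ℏG²) = 4.68 × 10^113 J/m³.
8.50 × 10^-3 × 4.68 × 10^113 J/m³ = 3.98 × 10^111 J/m³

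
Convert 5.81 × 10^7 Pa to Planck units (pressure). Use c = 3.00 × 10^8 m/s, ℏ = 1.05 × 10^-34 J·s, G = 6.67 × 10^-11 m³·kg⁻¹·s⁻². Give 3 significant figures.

Planck pressure: p_P = c⁷/(ℏG²) = 4.68 × 10^113 Pa.
5.81 × 10^7 / 4.68 × 10^113 = 1.24 × 10^-106

1.24 × 10^-106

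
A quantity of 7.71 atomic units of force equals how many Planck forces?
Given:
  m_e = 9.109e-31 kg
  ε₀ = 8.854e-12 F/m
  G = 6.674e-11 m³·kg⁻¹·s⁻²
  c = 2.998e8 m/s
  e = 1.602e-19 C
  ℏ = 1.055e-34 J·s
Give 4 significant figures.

atomic unit of force: F_au = E_h/a₀ = m_e²e⁶/((4πε₀)³ℏ⁴) = 8.220e-8 N
Planck force: F_P = c⁴/G = 1.210e44 N
7.71 × 8.220e-8 / 1.210e44 = 5.236e-51

5.236e-51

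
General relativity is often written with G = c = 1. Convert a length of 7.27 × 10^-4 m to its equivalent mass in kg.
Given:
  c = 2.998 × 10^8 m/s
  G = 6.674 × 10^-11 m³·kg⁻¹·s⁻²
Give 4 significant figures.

Length → mass via c²/G.
7.27 × 10^-4 m × (c²/G) = 9.791 × 10^23 kg

9.791 × 10^23 kg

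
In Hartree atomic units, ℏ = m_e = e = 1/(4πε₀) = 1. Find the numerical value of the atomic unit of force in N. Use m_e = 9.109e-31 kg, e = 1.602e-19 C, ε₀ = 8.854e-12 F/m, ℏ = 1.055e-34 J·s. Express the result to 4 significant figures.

8.220e-8 N

The unique combination of the constants set to 1 with dimensions of force is F_au = E_h/a₀ = m_e²e⁶/((4πε₀)³ℏ⁴).
E_h = 4.354e-18 J
a₀ = 5.297e-11 m
E_h/a₀ = 8.220e-8 N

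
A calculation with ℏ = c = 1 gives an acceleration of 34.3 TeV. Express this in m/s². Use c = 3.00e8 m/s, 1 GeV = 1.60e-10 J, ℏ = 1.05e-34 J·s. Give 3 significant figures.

Acceleration is [L]/[T]² = c·[E]/ℏ.
1 GeV → c/ℏ × (1 GeV in J) = 4.57e32 m/s².
Convert the energy scale: 34.3 TeV = 3.43e4 GeV.
Result: 3.43e4 × 4.57e32 = 1.57e37 m/s².

1.57e37 m/s²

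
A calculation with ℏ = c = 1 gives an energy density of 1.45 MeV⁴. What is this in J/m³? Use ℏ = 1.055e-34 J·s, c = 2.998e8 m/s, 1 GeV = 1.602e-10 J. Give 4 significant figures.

3.018e25 J/m³

[E]/[L]³ = [E]⁴/(ℏc)³; restore (ℏc)⁻³.
1 GeV⁴ → 1/(ℏc)³ × (1 GeV in J)⁴ = 2.082e37 J/m³.
Convert the energy scale: 1.45 MeV⁴ = 1.45e-12 GeV⁴.
Result: 1.45e-12 × 2.082e37 = 3.018e25 J/m³.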